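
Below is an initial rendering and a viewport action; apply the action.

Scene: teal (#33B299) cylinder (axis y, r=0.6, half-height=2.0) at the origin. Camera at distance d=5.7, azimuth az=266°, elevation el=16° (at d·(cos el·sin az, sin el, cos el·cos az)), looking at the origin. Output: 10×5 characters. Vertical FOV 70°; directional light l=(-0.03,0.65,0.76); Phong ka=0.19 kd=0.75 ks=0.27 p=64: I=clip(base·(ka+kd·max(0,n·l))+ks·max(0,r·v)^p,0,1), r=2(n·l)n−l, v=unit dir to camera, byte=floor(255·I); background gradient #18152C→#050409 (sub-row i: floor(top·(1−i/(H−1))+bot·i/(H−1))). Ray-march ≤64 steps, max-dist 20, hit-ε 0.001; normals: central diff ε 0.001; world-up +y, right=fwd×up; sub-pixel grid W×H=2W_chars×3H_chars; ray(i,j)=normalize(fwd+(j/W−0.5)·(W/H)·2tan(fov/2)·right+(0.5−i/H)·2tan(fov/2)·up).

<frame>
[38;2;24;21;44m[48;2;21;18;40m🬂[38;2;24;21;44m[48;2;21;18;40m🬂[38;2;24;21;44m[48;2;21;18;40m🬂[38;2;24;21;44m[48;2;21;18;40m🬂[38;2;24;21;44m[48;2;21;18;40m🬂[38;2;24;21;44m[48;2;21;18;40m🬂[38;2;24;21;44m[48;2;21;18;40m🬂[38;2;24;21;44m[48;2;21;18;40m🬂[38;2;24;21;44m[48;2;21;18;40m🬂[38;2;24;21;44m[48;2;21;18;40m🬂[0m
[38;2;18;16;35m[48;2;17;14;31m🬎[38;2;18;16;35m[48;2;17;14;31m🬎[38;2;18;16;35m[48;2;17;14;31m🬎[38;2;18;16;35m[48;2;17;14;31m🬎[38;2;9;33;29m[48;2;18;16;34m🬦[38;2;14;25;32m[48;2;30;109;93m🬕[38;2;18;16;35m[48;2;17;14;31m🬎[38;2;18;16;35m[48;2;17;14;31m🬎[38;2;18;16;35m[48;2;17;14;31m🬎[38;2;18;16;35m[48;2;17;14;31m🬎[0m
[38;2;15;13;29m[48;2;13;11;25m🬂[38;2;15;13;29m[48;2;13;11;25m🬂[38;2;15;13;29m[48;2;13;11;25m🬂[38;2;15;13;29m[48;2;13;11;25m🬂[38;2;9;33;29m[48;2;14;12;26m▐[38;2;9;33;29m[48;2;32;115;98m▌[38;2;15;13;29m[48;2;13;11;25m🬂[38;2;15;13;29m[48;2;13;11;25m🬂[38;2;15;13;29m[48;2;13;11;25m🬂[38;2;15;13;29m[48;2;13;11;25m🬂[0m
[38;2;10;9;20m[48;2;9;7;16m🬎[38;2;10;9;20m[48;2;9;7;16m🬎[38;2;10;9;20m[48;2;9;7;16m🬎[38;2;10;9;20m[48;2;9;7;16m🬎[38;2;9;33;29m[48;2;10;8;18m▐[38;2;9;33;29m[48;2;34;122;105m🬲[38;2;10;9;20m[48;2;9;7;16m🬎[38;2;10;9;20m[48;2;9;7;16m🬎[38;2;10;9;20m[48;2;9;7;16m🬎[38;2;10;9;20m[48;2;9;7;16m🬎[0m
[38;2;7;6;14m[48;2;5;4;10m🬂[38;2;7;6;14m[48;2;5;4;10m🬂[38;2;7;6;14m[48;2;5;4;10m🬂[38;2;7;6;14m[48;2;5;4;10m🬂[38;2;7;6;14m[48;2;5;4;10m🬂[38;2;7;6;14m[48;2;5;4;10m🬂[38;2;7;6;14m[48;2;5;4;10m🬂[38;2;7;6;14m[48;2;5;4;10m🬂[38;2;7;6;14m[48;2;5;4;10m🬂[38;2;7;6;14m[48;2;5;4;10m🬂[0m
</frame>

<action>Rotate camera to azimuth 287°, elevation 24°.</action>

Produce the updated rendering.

<frame>
[38;2;24;21;44m[48;2;21;18;40m🬂[38;2;24;21;44m[48;2;21;18;40m🬂[38;2;24;21;44m[48;2;21;18;40m🬂[38;2;24;21;44m[48;2;21;18;40m🬂[38;2;24;21;44m[48;2;21;18;40m🬂[38;2;24;21;44m[48;2;21;18;40m🬂[38;2;24;21;44m[48;2;21;18;40m🬂[38;2;24;21;44m[48;2;21;18;40m🬂[38;2;24;21;44m[48;2;21;18;40m🬂[38;2;24;21;44m[48;2;21;18;40m🬂[0m
[38;2;18;16;35m[48;2;17;14;31m🬎[38;2;18;16;35m[48;2;17;14;31m🬎[38;2;18;16;35m[48;2;17;14;31m🬎[38;2;18;16;35m[48;2;17;14;31m🬎[38;2;9;33;29m[48;2;18;16;34m🬦[38;2;19;42;46m[48;2;35;126;108m🬕[38;2;18;16;35m[48;2;17;14;31m🬎[38;2;18;16;35m[48;2;17;14;31m🬎[38;2;18;16;35m[48;2;17;14;31m🬎[38;2;18;16;35m[48;2;17;14;31m🬎[0m
[38;2;15;13;29m[48;2;13;11;25m🬂[38;2;15;13;29m[48;2;13;11;25m🬂[38;2;15;13;29m[48;2;13;11;25m🬂[38;2;15;13;29m[48;2;13;11;25m🬂[38;2;9;33;29m[48;2;14;12;26m▐[38;2;19;67;57m[48;2;37;130;112m▌[38;2;15;13;29m[48;2;13;11;25m🬂[38;2;15;13;29m[48;2;13;11;25m🬂[38;2;15;13;29m[48;2;13;11;25m🬂[38;2;15;13;29m[48;2;13;11;25m🬂[0m
[38;2;10;9;20m[48;2;9;7;16m🬎[38;2;10;9;20m[48;2;9;7;16m🬎[38;2;10;9;20m[48;2;9;7;16m🬎[38;2;10;9;20m[48;2;9;7;16m🬎[38;2;9;33;29m[48;2;9;8;18m🬉[38;2;38;134;115m[48;2;16;52;46m🬉[38;2;10;9;20m[48;2;9;7;16m🬎[38;2;10;9;20m[48;2;9;7;16m🬎[38;2;10;9;20m[48;2;9;7;16m🬎[38;2;10;9;20m[48;2;9;7;16m🬎[0m
[38;2;7;6;14m[48;2;5;4;10m🬂[38;2;7;6;14m[48;2;5;4;10m🬂[38;2;7;6;14m[48;2;5;4;10m🬂[38;2;7;6;14m[48;2;5;4;10m🬂[38;2;7;6;14m[48;2;5;4;10m🬂[38;2;7;6;14m[48;2;5;4;10m🬂[38;2;7;6;14m[48;2;5;4;10m🬂[38;2;7;6;14m[48;2;5;4;10m🬂[38;2;7;6;14m[48;2;5;4;10m🬂[38;2;7;6;14m[48;2;5;4;10m🬂[0m
</frame>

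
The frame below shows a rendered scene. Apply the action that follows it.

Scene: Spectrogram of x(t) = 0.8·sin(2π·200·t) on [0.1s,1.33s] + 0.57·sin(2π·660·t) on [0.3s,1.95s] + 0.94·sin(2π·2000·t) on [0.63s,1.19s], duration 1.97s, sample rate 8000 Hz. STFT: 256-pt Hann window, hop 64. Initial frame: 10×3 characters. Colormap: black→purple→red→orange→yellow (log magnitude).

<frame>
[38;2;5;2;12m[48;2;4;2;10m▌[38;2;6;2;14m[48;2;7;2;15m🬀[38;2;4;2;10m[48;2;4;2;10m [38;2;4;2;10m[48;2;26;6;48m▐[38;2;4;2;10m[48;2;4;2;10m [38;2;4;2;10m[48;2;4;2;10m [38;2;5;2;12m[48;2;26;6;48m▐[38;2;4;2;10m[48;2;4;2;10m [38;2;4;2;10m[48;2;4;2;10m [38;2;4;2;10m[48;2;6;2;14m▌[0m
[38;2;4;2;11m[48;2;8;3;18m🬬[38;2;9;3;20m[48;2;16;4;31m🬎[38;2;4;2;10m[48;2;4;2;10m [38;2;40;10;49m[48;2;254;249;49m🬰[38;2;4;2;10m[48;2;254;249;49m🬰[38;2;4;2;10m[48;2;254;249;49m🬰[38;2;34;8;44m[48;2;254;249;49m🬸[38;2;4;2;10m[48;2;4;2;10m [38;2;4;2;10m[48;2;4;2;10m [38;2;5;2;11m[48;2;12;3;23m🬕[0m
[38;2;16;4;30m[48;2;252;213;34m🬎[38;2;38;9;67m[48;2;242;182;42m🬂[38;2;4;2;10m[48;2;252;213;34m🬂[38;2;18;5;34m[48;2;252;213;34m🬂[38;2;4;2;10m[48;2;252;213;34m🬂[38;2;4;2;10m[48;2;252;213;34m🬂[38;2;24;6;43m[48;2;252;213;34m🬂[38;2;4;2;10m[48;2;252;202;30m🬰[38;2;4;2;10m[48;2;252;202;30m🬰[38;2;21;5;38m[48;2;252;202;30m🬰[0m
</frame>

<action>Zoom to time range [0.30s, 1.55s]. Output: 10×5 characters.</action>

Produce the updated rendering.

<frame>
[38;2;4;2;10m[48;2;4;2;10m [38;2;4;2;10m[48;2;4;2;10m [38;2;4;2;10m[48;2;22;5;41m▌[38;2;4;2;10m[48;2;4;2;10m [38;2;4;2;10m[48;2;4;2;10m [38;2;4;2;10m[48;2;4;2;10m [38;2;4;2;10m[48;2;4;2;10m [38;2;4;2;10m[48;2;22;5;41m▐[38;2;5;2;12m[48;2;4;2;10m▌[38;2;4;2;10m[48;2;4;2;10m [0m
[38;2;4;2;10m[48;2;4;2;10m [38;2;4;2;10m[48;2;4;2;10m [38;2;4;2;10m[48;2;35;8;62m▌[38;2;4;2;10m[48;2;4;2;10m [38;2;4;2;10m[48;2;4;2;10m [38;2;4;2;10m[48;2;4;2;10m [38;2;4;2;10m[48;2;4;2;10m [38;2;4;2;10m[48;2;35;8;62m▐[38;2;4;2;10m[48;2;5;2;12m▐[38;2;4;2;10m[48;2;4;2;10m [0m
[38;2;4;2;10m[48;2;4;2;10m [38;2;4;2;10m[48;2;4;2;10m [38;2;54;14;39m[48;2;254;249;49m🬴[38;2;4;2;10m[48;2;254;249;49m🬰[38;2;4;2;10m[48;2;254;249;49m🬰[38;2;4;2;10m[48;2;254;249;49m🬰[38;2;4;2;10m[48;2;254;249;49m🬰[38;2;54;14;39m[48;2;254;249;49m🬸[38;2;4;2;10m[48;2;6;2;15m▐[38;2;4;2;10m[48;2;4;2;10m [0m
[38;2;4;2;10m[48;2;6;2;13m🬎[38;2;4;2;10m[48;2;6;2;13m🬎[38;2;4;2;11m[48;2;35;8;62m▌[38;2;4;2;10m[48;2;6;2;13m🬎[38;2;4;2;10m[48;2;6;2;13m🬎[38;2;4;2;10m[48;2;6;2;13m🬎[38;2;4;2;10m[48;2;6;2;13m🬎[38;2;35;8;62m[48;2;4;2;11m▌[38;2;5;2;12m[48;2;14;3;27m🬨[38;2;4;2;10m[48;2;6;2;13m🬎[0m
[38;2;37;9;66m[48;2;252;213;34m🬋[38;2;37;9;66m[48;2;252;213;34m🬋[38;2;38;9;68m[48;2;252;213;34m🬋[38;2;37;9;66m[48;2;252;213;34m🬋[38;2;37;9;66m[48;2;252;213;34m🬋[38;2;37;9;66m[48;2;252;213;34m🬋[38;2;37;9;66m[48;2;252;213;34m🬋[38;2;41;9;73m[48;2;252;213;34m🬋[38;2;234;169;45m[48;2;5;2;12m🬕[38;2;252;202;30m[48;2;5;2;12m🬂[0m
</frame>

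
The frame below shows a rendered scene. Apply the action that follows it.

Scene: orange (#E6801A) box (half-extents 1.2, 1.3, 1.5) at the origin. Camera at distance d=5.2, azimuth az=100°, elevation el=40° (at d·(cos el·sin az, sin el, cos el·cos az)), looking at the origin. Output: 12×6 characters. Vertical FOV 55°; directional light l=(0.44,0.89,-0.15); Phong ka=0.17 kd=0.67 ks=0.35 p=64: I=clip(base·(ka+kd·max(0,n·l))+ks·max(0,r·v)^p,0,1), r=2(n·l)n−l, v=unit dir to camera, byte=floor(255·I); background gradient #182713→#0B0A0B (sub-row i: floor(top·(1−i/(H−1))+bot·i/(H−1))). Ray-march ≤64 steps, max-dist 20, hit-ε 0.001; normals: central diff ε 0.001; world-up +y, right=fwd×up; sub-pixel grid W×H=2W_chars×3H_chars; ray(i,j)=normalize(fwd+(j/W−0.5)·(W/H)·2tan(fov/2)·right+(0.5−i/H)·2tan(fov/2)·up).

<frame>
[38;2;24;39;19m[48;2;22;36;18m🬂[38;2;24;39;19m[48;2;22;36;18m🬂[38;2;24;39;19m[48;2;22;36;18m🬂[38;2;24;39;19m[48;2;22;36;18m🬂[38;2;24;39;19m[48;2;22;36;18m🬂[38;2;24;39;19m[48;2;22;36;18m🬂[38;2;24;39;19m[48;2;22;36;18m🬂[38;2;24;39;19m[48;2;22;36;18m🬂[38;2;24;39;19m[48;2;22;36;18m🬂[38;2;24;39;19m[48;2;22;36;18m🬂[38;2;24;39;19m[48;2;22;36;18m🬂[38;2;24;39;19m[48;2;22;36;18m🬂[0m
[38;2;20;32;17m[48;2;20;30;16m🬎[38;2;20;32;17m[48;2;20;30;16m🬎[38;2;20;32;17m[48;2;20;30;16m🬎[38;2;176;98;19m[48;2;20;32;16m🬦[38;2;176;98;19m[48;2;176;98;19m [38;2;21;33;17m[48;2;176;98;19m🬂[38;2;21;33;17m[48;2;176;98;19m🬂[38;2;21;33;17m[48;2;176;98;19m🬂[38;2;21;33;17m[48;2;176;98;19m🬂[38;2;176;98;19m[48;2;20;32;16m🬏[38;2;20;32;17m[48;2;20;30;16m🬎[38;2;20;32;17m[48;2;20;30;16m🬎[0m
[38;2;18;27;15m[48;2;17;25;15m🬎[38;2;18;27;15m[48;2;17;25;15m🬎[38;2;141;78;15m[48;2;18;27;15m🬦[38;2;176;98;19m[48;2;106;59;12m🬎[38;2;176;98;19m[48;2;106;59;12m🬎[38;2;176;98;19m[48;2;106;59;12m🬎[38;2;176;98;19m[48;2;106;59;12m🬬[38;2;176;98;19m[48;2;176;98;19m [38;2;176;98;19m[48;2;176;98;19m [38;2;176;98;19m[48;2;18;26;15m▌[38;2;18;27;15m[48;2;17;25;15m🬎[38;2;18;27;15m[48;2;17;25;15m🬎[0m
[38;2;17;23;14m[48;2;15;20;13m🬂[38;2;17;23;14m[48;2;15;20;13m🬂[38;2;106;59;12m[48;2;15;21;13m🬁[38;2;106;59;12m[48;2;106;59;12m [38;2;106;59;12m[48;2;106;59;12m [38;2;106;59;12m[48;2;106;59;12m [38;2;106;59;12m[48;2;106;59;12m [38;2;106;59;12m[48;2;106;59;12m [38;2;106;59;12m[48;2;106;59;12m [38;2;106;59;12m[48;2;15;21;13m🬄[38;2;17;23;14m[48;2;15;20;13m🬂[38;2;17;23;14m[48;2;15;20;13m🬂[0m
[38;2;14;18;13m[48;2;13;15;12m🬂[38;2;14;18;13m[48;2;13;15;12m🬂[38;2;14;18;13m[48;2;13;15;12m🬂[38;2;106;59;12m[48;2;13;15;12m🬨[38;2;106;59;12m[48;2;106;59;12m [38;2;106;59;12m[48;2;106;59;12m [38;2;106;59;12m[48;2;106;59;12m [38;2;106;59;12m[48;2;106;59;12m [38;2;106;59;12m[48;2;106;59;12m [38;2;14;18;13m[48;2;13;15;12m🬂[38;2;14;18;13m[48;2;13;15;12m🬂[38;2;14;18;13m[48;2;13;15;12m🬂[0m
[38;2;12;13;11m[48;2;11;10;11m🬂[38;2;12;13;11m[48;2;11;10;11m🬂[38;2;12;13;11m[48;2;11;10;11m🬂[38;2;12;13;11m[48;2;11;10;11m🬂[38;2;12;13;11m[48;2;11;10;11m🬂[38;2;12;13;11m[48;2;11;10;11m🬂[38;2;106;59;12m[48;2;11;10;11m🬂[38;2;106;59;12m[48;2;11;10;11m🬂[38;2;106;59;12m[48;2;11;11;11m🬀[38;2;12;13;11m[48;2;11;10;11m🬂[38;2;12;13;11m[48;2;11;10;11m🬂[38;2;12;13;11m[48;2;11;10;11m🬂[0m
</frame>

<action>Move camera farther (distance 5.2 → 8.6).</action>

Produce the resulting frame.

<frame>
[38;2;24;39;19m[48;2;22;36;18m🬂[38;2;24;39;19m[48;2;22;36;18m🬂[38;2;24;39;19m[48;2;22;36;18m🬂[38;2;24;39;19m[48;2;22;36;18m🬂[38;2;24;39;19m[48;2;22;36;18m🬂[38;2;24;39;19m[48;2;22;36;18m🬂[38;2;24;39;19m[48;2;22;36;18m🬂[38;2;24;39;19m[48;2;22;36;18m🬂[38;2;24;39;19m[48;2;22;36;18m🬂[38;2;24;39;19m[48;2;22;36;18m🬂[38;2;24;39;19m[48;2;22;36;18m🬂[38;2;24;39;19m[48;2;22;36;18m🬂[0m
[38;2;20;32;17m[48;2;20;30;16m🬎[38;2;20;32;17m[48;2;20;30;16m🬎[38;2;20;32;17m[48;2;20;30;16m🬎[38;2;20;32;17m[48;2;20;30;16m🬎[38;2;20;32;17m[48;2;20;30;16m🬎[38;2;20;32;17m[48;2;20;30;16m🬎[38;2;20;32;17m[48;2;20;30;16m🬎[38;2;20;32;17m[48;2;20;30;16m🬎[38;2;20;32;17m[48;2;20;30;16m🬎[38;2;20;32;17m[48;2;20;30;16m🬎[38;2;20;32;17m[48;2;20;30;16m🬎[38;2;20;32;17m[48;2;20;30;16m🬎[0m
[38;2;18;27;15m[48;2;17;25;15m🬎[38;2;18;27;15m[48;2;17;25;15m🬎[38;2;18;27;15m[48;2;17;25;15m🬎[38;2;18;27;15m[48;2;17;25;15m🬎[38;2;18;27;15m[48;2;176;98;19m🬆[38;2;176;98;19m[48;2;176;98;19m [38;2;176;98;19m[48;2;176;98;19m [38;2;176;98;19m[48;2;176;98;19m [38;2;18;27;15m[48;2;17;25;15m🬎[38;2;18;27;15m[48;2;17;25;15m🬎[38;2;18;27;15m[48;2;17;25;15m🬎[38;2;18;27;15m[48;2;17;25;15m🬎[0m
[38;2;17;23;14m[48;2;15;20;13m🬂[38;2;17;23;14m[48;2;15;20;13m🬂[38;2;17;23;14m[48;2;15;20;13m🬂[38;2;17;23;14m[48;2;15;20;13m🬂[38;2;106;59;12m[48;2;16;21;13m▐[38;2;106;59;12m[48;2;106;59;12m [38;2;106;59;12m[48;2;106;59;12m [38;2;106;59;12m[48;2;15;20;13m🬝[38;2;17;23;14m[48;2;15;20;13m🬂[38;2;17;23;14m[48;2;15;20;13m🬂[38;2;17;23;14m[48;2;15;20;13m🬂[38;2;17;23;14m[48;2;15;20;13m🬂[0m
[38;2;14;18;13m[48;2;13;15;12m🬂[38;2;14;18;13m[48;2;13;15;12m🬂[38;2;14;18;13m[48;2;13;15;12m🬂[38;2;14;18;13m[48;2;13;15;12m🬂[38;2;106;59;12m[48;2;13;16;12m🬁[38;2;106;59;12m[48;2;13;15;12m🬂[38;2;106;59;12m[48;2;13;15;12m🬂[38;2;106;59;12m[48;2;13;16;12m🬀[38;2;14;18;13m[48;2;13;15;12m🬂[38;2;14;18;13m[48;2;13;15;12m🬂[38;2;14;18;13m[48;2;13;15;12m🬂[38;2;14;18;13m[48;2;13;15;12m🬂[0m
[38;2;12;13;11m[48;2;11;10;11m🬂[38;2;12;13;11m[48;2;11;10;11m🬂[38;2;12;13;11m[48;2;11;10;11m🬂[38;2;12;13;11m[48;2;11;10;11m🬂[38;2;12;13;11m[48;2;11;10;11m🬂[38;2;12;13;11m[48;2;11;10;11m🬂[38;2;12;13;11m[48;2;11;10;11m🬂[38;2;12;13;11m[48;2;11;10;11m🬂[38;2;12;13;11m[48;2;11;10;11m🬂[38;2;12;13;11m[48;2;11;10;11m🬂[38;2;12;13;11m[48;2;11;10;11m🬂[38;2;12;13;11m[48;2;11;10;11m🬂[0m
</frame>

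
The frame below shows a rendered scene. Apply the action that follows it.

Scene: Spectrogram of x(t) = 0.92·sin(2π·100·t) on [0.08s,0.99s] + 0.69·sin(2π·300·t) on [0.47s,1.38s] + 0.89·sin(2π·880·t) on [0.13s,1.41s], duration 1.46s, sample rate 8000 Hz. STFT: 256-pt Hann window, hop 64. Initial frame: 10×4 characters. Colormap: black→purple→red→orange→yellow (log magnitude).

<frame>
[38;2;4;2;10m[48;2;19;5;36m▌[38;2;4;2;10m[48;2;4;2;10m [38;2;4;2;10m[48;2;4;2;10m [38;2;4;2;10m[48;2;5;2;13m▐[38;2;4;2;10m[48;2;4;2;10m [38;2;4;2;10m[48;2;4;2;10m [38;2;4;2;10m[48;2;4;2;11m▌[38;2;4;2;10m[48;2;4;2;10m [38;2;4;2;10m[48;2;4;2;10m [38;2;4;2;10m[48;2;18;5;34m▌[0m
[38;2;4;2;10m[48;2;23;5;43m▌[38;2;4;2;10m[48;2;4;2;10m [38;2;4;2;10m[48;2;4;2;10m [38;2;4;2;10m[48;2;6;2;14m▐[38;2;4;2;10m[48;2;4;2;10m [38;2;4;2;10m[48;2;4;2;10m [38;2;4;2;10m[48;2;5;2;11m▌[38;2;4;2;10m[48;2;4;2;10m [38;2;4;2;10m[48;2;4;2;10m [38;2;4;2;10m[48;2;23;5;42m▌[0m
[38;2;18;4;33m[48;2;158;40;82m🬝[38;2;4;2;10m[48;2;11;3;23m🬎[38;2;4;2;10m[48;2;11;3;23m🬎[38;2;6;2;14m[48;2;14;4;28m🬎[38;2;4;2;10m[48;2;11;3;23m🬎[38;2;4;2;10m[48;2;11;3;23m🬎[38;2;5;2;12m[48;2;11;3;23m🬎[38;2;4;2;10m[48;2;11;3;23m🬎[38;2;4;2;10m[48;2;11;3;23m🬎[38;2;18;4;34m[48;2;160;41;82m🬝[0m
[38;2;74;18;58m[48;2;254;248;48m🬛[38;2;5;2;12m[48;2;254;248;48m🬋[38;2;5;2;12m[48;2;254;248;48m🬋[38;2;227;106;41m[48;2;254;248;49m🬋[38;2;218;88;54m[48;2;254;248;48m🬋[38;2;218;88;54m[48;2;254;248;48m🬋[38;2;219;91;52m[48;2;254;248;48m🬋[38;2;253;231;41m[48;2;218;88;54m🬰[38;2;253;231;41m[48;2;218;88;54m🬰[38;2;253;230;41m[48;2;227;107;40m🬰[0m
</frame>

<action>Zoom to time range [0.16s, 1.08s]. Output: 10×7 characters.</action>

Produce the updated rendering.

<frame>
[38;2;4;2;10m[48;2;4;2;10m [38;2;4;2;10m[48;2;4;2;10m [38;2;4;2;10m[48;2;4;2;10m [38;2;5;2;13m[48;2;4;2;10m▌[38;2;4;2;10m[48;2;4;2;10m [38;2;4;2;10m[48;2;4;2;10m [38;2;4;2;10m[48;2;4;2;10m [38;2;4;2;10m[48;2;4;2;10m [38;2;4;2;10m[48;2;4;2;10m [38;2;4;2;11m[48;2;4;2;10m▌[0m
[38;2;4;2;10m[48;2;4;2;10m [38;2;4;2;10m[48;2;4;2;10m [38;2;4;2;10m[48;2;4;2;10m [38;2;4;2;11m[48;2;5;2;13m▐[38;2;4;2;10m[48;2;4;2;10m [38;2;4;2;10m[48;2;4;2;10m [38;2;4;2;10m[48;2;4;2;10m [38;2;4;2;10m[48;2;4;2;10m [38;2;4;2;10m[48;2;4;2;10m [38;2;4;2;11m[48;2;4;2;10m▌[0m
[38;2;4;2;10m[48;2;4;2;10m [38;2;4;2;10m[48;2;4;2;10m [38;2;4;2;10m[48;2;4;2;10m [38;2;6;2;14m[48;2;4;2;11m▌[38;2;4;2;10m[48;2;4;2;10m [38;2;4;2;10m[48;2;4;2;10m [38;2;4;2;10m[48;2;4;2;10m [38;2;4;2;10m[48;2;4;2;10m [38;2;4;2;10m[48;2;4;2;10m [38;2;4;2;10m[48;2;5;2;11m▐[0m
[38;2;4;2;10m[48;2;4;2;10m [38;2;4;2;10m[48;2;4;2;10m [38;2;4;2;10m[48;2;4;2;10m [38;2;5;2;11m[48;2;7;2;16m▐[38;2;4;2;10m[48;2;4;2;10m [38;2;4;2;10m[48;2;4;2;10m [38;2;4;2;10m[48;2;4;2;10m [38;2;4;2;10m[48;2;4;2;10m [38;2;4;2;10m[48;2;4;2;10m [38;2;4;2;10m[48;2;5;2;12m▐[0m
[38;2;4;2;10m[48;2;4;2;11m🬎[38;2;4;2;10m[48;2;4;2;11m🬎[38;2;4;2;10m[48;2;4;2;11m🬎[38;2;6;2;14m[48;2;10;3;21m▐[38;2;4;2;10m[48;2;4;2;11m🬎[38;2;4;2;10m[48;2;4;2;11m🬎[38;2;4;2;10m[48;2;4;2;11m🬎[38;2;4;2;10m[48;2;4;2;11m🬎[38;2;4;2;10m[48;2;4;2;11m🬎[38;2;4;2;10m[48;2;7;2;15m▐[0m
[38;2;254;247;48m[48;2;15;4;29m🬋[38;2;254;247;48m[48;2;15;4;29m🬋[38;2;254;247;48m[48;2;15;4;29m🬋[38;2;254;247;48m[48;2;25;6;46m🬋[38;2;254;247;48m[48;2;15;4;29m🬋[38;2;254;247;48m[48;2;15;4;29m🬋[38;2;254;247;48m[48;2;15;4;29m🬋[38;2;254;247;48m[48;2;15;4;29m🬋[38;2;254;247;48m[48;2;15;4;29m🬋[38;2;254;247;48m[48;2;18;4;33m🬋[0m
[38;2;9;3;18m[48;2;254;249;49m🬎[38;2;9;3;18m[48;2;254;249;49m🬎[38;2;9;3;18m[48;2;254;249;49m🬎[38;2;84;21;76m[48;2;253;222;38m🬂[38;2;19;5;35m[48;2;253;232;42m🬂[38;2;19;5;35m[48;2;253;232;42m🬂[38;2;19;5;35m[48;2;253;232;42m🬂[38;2;19;5;35m[48;2;253;232;42m🬂[38;2;19;5;35m[48;2;253;232;42m🬂[38;2;253;226;40m[48;2;22;5;40m🬚[0m
</frame>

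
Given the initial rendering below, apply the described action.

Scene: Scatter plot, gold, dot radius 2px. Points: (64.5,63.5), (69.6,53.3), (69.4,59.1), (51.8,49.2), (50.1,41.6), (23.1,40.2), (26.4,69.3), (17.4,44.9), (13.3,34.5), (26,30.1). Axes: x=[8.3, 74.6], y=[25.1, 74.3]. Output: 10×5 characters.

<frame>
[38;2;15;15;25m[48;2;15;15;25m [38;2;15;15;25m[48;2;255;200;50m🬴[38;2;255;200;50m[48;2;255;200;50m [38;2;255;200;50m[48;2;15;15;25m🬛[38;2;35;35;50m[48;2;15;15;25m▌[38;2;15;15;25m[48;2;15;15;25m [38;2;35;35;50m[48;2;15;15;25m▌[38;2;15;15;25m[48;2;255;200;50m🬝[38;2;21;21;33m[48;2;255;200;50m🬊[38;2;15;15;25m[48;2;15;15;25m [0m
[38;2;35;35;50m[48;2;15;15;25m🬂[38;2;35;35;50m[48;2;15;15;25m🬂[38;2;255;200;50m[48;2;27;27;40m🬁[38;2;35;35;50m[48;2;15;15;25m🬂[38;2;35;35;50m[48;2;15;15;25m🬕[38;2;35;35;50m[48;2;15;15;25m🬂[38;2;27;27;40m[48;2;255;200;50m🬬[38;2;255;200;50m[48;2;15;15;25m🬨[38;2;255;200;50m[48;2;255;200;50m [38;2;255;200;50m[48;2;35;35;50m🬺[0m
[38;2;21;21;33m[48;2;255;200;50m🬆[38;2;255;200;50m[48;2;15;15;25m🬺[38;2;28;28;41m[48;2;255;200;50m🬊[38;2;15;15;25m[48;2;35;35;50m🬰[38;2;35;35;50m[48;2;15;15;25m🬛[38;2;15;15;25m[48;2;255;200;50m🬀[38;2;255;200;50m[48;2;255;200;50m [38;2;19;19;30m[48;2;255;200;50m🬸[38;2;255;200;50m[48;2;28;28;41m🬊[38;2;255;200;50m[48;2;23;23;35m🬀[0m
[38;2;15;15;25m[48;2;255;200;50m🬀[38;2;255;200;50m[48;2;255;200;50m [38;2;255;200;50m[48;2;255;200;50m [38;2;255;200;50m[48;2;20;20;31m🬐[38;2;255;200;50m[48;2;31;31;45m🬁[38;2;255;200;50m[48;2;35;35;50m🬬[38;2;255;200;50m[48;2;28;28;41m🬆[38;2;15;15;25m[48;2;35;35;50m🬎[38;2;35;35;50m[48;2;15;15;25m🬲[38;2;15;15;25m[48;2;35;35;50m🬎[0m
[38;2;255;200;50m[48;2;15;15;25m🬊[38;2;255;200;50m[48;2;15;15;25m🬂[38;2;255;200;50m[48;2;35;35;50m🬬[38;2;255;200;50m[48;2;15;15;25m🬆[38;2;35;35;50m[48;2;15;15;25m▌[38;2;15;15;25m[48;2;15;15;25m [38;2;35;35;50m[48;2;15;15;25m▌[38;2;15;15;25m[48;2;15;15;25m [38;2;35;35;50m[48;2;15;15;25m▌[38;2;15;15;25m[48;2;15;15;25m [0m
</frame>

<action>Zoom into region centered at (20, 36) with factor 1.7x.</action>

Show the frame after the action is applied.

<frame>
[38;2;15;15;25m[48;2;15;15;25m [38;2;15;15;25m[48;2;15;15;25m [38;2;35;35;50m[48;2;15;15;25m▌[38;2;15;15;25m[48;2;255;200;50m🬆[38;2;255;200;50m[48;2;15;15;25m🬺[38;2;15;15;25m[48;2;255;200;50m🬎[38;2;35;35;50m[48;2;15;15;25m▌[38;2;15;15;25m[48;2;15;15;25m [38;2;35;35;50m[48;2;15;15;25m▌[38;2;15;15;25m[48;2;15;15;25m [0m
[38;2;35;35;50m[48;2;15;15;25m🬂[38;2;35;35;50m[48;2;15;15;25m🬂[38;2;35;35;50m[48;2;15;15;25m🬕[38;2;255;200;50m[48;2;20;20;31m🬑[38;2;255;200;50m[48;2;25;25;37m🬎[38;2;255;200;50m[48;2;255;200;50m [38;2;255;200;50m[48;2;25;25;37m🬛[38;2;35;35;50m[48;2;15;15;25m🬂[38;2;35;35;50m[48;2;15;15;25m🬕[38;2;35;35;50m[48;2;15;15;25m🬂[0m
[38;2;15;15;25m[48;2;35;35;50m🬰[38;2;15;15;25m[48;2;35;35;50m🬰[38;2;35;35;50m[48;2;255;200;50m🬐[38;2;255;200;50m[48;2;255;200;50m [38;2;27;27;40m[48;2;255;200;50m🬸[38;2;25;25;37m[48;2;255;200;50m🬛[38;2;28;28;41m[48;2;255;200;50m🬊[38;2;15;15;25m[48;2;35;35;50m🬰[38;2;35;35;50m[48;2;15;15;25m🬛[38;2;15;15;25m[48;2;35;35;50m🬰[0m
[38;2;15;15;25m[48;2;35;35;50m🬎[38;2;15;15;25m[48;2;35;35;50m🬎[38;2;35;35;50m[48;2;15;15;25m🬲[38;2;255;200;50m[48;2;23;23;35m🬀[38;2;35;35;50m[48;2;15;15;25m🬲[38;2;255;200;50m[48;2;28;28;41m🬊[38;2;255;200;50m[48;2;35;35;50m🬝[38;2;255;200;50m[48;2;23;23;35m🬀[38;2;35;35;50m[48;2;15;15;25m🬲[38;2;15;15;25m[48;2;35;35;50m🬎[0m
[38;2;15;15;25m[48;2;15;15;25m [38;2;15;15;25m[48;2;15;15;25m [38;2;35;35;50m[48;2;15;15;25m▌[38;2;15;15;25m[48;2;15;15;25m [38;2;35;35;50m[48;2;15;15;25m▌[38;2;15;15;25m[48;2;15;15;25m [38;2;35;35;50m[48;2;15;15;25m▌[38;2;15;15;25m[48;2;15;15;25m [38;2;35;35;50m[48;2;15;15;25m▌[38;2;15;15;25m[48;2;15;15;25m [0m
</frame>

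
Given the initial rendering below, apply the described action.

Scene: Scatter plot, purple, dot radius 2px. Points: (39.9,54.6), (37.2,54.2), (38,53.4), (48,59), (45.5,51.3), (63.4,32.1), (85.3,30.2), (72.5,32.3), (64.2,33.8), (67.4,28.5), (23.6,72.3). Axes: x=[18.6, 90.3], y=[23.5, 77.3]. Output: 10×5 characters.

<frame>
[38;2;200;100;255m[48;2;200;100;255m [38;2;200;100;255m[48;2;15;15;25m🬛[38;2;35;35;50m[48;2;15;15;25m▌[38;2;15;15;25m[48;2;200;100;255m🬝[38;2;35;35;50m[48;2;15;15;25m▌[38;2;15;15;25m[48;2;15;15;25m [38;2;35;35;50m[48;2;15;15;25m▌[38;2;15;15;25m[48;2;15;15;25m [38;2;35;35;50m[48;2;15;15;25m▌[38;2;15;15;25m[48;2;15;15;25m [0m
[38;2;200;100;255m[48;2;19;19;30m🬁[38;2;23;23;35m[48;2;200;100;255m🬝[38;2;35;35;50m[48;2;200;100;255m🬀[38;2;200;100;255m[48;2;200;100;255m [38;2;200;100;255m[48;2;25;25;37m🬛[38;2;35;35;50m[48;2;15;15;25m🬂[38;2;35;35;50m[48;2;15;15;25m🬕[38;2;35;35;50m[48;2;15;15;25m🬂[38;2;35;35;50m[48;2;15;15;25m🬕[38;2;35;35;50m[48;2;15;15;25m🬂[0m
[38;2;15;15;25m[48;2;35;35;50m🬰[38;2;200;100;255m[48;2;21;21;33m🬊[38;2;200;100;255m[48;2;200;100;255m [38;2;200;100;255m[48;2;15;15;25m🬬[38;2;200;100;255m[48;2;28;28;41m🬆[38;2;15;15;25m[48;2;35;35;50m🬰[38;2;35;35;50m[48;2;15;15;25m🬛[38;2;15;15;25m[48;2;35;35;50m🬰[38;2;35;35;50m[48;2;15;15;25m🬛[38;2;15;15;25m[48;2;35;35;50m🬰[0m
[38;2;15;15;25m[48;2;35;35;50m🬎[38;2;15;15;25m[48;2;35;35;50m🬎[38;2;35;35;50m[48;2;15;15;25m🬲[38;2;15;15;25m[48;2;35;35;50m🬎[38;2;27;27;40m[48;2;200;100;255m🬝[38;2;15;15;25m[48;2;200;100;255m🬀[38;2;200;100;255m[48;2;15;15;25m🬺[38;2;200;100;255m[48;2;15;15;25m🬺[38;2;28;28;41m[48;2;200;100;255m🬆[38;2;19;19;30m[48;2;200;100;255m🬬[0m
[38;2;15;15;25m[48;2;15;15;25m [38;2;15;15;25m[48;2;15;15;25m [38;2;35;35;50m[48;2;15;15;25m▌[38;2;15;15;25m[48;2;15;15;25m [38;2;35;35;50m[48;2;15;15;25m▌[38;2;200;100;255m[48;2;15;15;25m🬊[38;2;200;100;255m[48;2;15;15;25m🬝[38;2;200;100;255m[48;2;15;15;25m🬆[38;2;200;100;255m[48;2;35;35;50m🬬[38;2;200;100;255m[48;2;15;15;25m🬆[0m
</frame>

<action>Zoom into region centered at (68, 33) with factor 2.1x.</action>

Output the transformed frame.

<frame>
[38;2;15;15;25m[48;2;15;15;25m [38;2;15;15;25m[48;2;15;15;25m [38;2;35;35;50m[48;2;15;15;25m▌[38;2;15;15;25m[48;2;15;15;25m [38;2;35;35;50m[48;2;15;15;25m▌[38;2;15;15;25m[48;2;15;15;25m [38;2;35;35;50m[48;2;15;15;25m▌[38;2;15;15;25m[48;2;15;15;25m [38;2;35;35;50m[48;2;15;15;25m▌[38;2;15;15;25m[48;2;15;15;25m [0m
[38;2;35;35;50m[48;2;15;15;25m🬂[38;2;35;35;50m[48;2;15;15;25m🬂[38;2;35;35;50m[48;2;15;15;25m🬕[38;2;28;28;41m[48;2;200;100;255m🬆[38;2;27;27;40m[48;2;200;100;255m🬬[38;2;35;35;50m[48;2;15;15;25m🬂[38;2;27;27;40m[48;2;200;100;255m🬬[38;2;35;35;50m[48;2;15;15;25m🬂[38;2;35;35;50m[48;2;15;15;25m🬕[38;2;35;35;50m[48;2;15;15;25m🬂[0m
[38;2;15;15;25m[48;2;35;35;50m🬰[38;2;15;15;25m[48;2;35;35;50m🬰[38;2;35;35;50m[48;2;200;100;255m🬐[38;2;200;100;255m[48;2;200;100;255m [38;2;200;100;255m[48;2;200;100;255m [38;2;15;15;25m[48;2;200;100;255m🬀[38;2;200;100;255m[48;2;200;100;255m [38;2;19;19;30m[48;2;200;100;255m🬸[38;2;31;31;45m[48;2;200;100;255m🬝[38;2;15;15;25m[48;2;200;100;255m🬀[0m
[38;2;15;15;25m[48;2;35;35;50m🬎[38;2;15;15;25m[48;2;35;35;50m🬎[38;2;35;35;50m[48;2;15;15;25m🬲[38;2;200;100;255m[48;2;25;25;37m🬂[38;2;200;100;255m[48;2;35;35;50m🬬[38;2;200;100;255m[48;2;28;28;41m🬆[38;2;200;100;255m[48;2;27;27;40m🬀[38;2;15;15;25m[48;2;35;35;50m🬎[38;2;35;35;50m[48;2;15;15;25m🬲[38;2;200;100;255m[48;2;28;28;41m🬊[0m
[38;2;15;15;25m[48;2;15;15;25m [38;2;15;15;25m[48;2;15;15;25m [38;2;35;35;50m[48;2;15;15;25m▌[38;2;15;15;25m[48;2;15;15;25m [38;2;35;35;50m[48;2;15;15;25m▌[38;2;15;15;25m[48;2;15;15;25m [38;2;35;35;50m[48;2;15;15;25m▌[38;2;15;15;25m[48;2;15;15;25m [38;2;35;35;50m[48;2;15;15;25m▌[38;2;15;15;25m[48;2;15;15;25m [0m
</frame>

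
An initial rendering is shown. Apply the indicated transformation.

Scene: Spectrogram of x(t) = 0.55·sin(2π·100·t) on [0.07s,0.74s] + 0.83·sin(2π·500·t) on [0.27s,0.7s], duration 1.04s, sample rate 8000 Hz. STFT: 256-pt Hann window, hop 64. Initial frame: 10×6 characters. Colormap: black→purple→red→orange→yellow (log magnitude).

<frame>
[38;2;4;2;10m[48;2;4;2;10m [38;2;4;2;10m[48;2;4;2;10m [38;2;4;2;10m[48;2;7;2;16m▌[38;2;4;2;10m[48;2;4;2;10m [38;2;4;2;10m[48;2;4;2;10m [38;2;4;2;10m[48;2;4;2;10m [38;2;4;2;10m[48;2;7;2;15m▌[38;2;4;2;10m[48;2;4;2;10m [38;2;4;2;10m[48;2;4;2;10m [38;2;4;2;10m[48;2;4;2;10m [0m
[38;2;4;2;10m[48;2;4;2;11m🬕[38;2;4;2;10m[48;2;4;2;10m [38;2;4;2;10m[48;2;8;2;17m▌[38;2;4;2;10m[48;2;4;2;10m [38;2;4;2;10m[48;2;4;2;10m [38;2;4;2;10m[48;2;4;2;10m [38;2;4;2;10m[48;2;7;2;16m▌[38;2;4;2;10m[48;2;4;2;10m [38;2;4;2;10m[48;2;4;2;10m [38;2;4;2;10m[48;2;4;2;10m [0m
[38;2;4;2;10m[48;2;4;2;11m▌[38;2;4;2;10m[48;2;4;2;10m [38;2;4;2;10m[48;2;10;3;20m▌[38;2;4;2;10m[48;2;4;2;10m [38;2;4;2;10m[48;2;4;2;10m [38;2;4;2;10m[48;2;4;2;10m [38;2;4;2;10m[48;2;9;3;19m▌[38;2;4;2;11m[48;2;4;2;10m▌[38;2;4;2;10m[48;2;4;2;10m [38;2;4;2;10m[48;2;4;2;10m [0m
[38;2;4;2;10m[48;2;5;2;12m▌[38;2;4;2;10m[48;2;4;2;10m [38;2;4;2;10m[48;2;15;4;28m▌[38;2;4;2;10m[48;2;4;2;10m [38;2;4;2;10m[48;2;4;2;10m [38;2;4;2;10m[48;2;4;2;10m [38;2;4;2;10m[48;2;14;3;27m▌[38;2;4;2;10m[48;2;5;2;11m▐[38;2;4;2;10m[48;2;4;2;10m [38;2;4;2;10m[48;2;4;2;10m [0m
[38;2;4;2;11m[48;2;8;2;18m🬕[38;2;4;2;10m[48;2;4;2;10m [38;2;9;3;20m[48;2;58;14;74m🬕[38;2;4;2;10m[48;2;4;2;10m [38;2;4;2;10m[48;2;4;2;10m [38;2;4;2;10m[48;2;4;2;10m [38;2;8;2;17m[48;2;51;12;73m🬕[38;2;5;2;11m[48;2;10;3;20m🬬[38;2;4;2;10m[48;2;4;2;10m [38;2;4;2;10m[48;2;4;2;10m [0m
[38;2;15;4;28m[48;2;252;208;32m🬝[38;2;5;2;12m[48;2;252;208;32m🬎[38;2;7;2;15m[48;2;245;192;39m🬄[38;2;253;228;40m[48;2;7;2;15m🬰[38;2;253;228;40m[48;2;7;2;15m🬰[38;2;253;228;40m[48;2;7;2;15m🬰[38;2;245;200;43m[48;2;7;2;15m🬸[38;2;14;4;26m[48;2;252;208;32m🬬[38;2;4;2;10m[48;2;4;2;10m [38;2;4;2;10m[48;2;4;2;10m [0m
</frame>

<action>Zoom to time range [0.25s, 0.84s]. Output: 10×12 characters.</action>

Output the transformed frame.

<frame>
[38;2;7;2;15m[48;2;4;2;10m▌[38;2;4;2;10m[48;2;4;2;10m [38;2;4;2;10m[48;2;4;2;10m [38;2;4;2;10m[48;2;4;2;10m [38;2;4;2;10m[48;2;4;2;10m [38;2;4;2;10m[48;2;4;2;10m [38;2;4;2;10m[48;2;4;2;10m [38;2;4;2;10m[48;2;7;2;16m▌[38;2;6;2;14m[48;2;4;2;10m▌[38;2;4;2;10m[48;2;4;2;10m [0m
[38;2;7;2;15m[48;2;4;2;10m▌[38;2;4;2;10m[48;2;4;2;10m [38;2;4;2;10m[48;2;4;2;10m [38;2;4;2;10m[48;2;4;2;10m [38;2;4;2;10m[48;2;4;2;10m [38;2;4;2;10m[48;2;4;2;10m [38;2;4;2;10m[48;2;4;2;10m [38;2;4;2;10m[48;2;7;2;16m▌[38;2;6;2;14m[48;2;4;2;10m▌[38;2;4;2;10m[48;2;4;2;10m [0m
[38;2;4;2;10m[48;2;7;2;15m▐[38;2;4;2;10m[48;2;4;2;10m [38;2;4;2;10m[48;2;4;2;10m [38;2;4;2;10m[48;2;4;2;10m [38;2;4;2;10m[48;2;4;2;10m [38;2;4;2;10m[48;2;4;2;10m [38;2;4;2;10m[48;2;4;2;10m [38;2;4;2;10m[48;2;8;2;16m▌[38;2;4;2;10m[48;2;6;2;14m▐[38;2;4;2;10m[48;2;4;2;10m [0m
[38;2;4;2;10m[48;2;7;2;16m▐[38;2;4;2;10m[48;2;4;2;10m [38;2;4;2;10m[48;2;4;2;10m [38;2;4;2;10m[48;2;4;2;10m [38;2;4;2;10m[48;2;4;2;10m [38;2;4;2;10m[48;2;4;2;10m [38;2;4;2;10m[48;2;4;2;10m [38;2;4;2;10m[48;2;8;2;17m▌[38;2;7;2;15m[48;2;4;2;10m▌[38;2;4;2;10m[48;2;4;2;10m [0m
[38;2;4;2;10m[48;2;8;2;17m▐[38;2;4;2;10m[48;2;4;2;10m [38;2;4;2;10m[48;2;4;2;10m [38;2;4;2;10m[48;2;4;2;10m [38;2;4;2;10m[48;2;4;2;10m [38;2;4;2;10m[48;2;4;2;10m [38;2;4;2;10m[48;2;4;2;10m [38;2;4;2;10m[48;2;9;3;18m▌[38;2;4;2;11m[48;2;7;2;16m▐[38;2;4;2;10m[48;2;4;2;10m [0m
[38;2;4;2;10m[48;2;9;3;20m▐[38;2;4;2;10m[48;2;4;2;10m [38;2;4;2;10m[48;2;4;2;10m [38;2;4;2;10m[48;2;4;2;10m [38;2;4;2;10m[48;2;4;2;10m [38;2;4;2;10m[48;2;4;2;10m [38;2;4;2;10m[48;2;4;2;10m [38;2;4;2;10m[48;2;10;3;21m▌[38;2;4;2;11m[48;2;8;2;18m▐[38;2;4;2;10m[48;2;4;2;10m [0m
[38;2;4;2;10m[48;2;11;3;22m▐[38;2;4;2;10m[48;2;4;2;10m [38;2;4;2;10m[48;2;4;2;10m [38;2;4;2;10m[48;2;4;2;10m [38;2;4;2;10m[48;2;4;2;10m [38;2;4;2;10m[48;2;4;2;10m [38;2;4;2;10m[48;2;4;2;10m [38;2;4;2;10m[48;2;12;3;24m▌[38;2;5;2;11m[48;2;10;3;20m▐[38;2;4;2;10m[48;2;4;2;10m [0m
[38;2;4;2;10m[48;2;15;4;28m▐[38;2;4;2;10m[48;2;4;2;10m [38;2;4;2;10m[48;2;4;2;10m [38;2;4;2;10m[48;2;4;2;10m [38;2;4;2;10m[48;2;4;2;10m [38;2;4;2;10m[48;2;4;2;10m [38;2;4;2;10m[48;2;4;2;10m [38;2;4;2;10m[48;2;16;4;30m▌[38;2;5;2;12m[48;2;13;3;25m▐[38;2;4;2;10m[48;2;4;2;10m [0m
[38;2;4;2;10m[48;2;22;5;41m▐[38;2;4;2;10m[48;2;4;2;10m [38;2;4;2;10m[48;2;4;2;10m [38;2;4;2;10m[48;2;4;2;10m [38;2;4;2;10m[48;2;4;2;10m [38;2;4;2;10m[48;2;4;2;10m [38;2;4;2;10m[48;2;4;2;10m [38;2;4;2;10m[48;2;24;6;44m▌[38;2;6;2;14m[48;2;19;5;36m▐[38;2;4;2;10m[48;2;4;2;10m [0m
[38;2;4;2;10m[48;2;48;11;74m▐[38;2;4;2;10m[48;2;4;2;10m [38;2;4;2;10m[48;2;4;2;10m [38;2;4;2;10m[48;2;4;2;10m [38;2;4;2;10m[48;2;4;2;10m [38;2;4;2;10m[48;2;4;2;10m [38;2;4;2;10m[48;2;4;2;10m [38;2;4;2;10m[48;2;54;13;77m▌[38;2;13;3;26m[48;2;45;10;78m🬨[38;2;4;2;10m[48;2;4;2;10m [0m
[38;2;7;2;15m[48;2;234;165;53m🬠[38;2;7;2;15m[48;2;254;249;49m🬰[38;2;7;2;15m[48;2;254;249;49m🬰[38;2;7;2;15m[48;2;254;249;49m🬰[38;2;7;2;15m[48;2;254;249;49m🬰[38;2;7;2;15m[48;2;254;249;49m🬰[38;2;7;2;15m[48;2;254;249;49m🬰[38;2;7;2;15m[48;2;238;173;48m🬐[38;2;19;4;35m[48;2;204;63;71m▐[38;2;4;2;10m[48;2;4;2;10m [0m
[38;2;57;14;50m[48;2;251;189;25m🬂[38;2;7;2;15m[48;2;251;188;24m🬂[38;2;7;2;15m[48;2;251;188;24m🬂[38;2;7;2;15m[48;2;251;188;24m🬂[38;2;7;2;15m[48;2;251;188;24m🬂[38;2;7;2;15m[48;2;251;188;24m🬂[38;2;7;2;15m[48;2;251;188;24m🬂[38;2;64;16;50m[48;2;251;188;24m🬂[38;2;65;15;82m[48;2;251;188;24m🬂[38;2;4;2;10m[48;2;4;2;10m [0m
</frame>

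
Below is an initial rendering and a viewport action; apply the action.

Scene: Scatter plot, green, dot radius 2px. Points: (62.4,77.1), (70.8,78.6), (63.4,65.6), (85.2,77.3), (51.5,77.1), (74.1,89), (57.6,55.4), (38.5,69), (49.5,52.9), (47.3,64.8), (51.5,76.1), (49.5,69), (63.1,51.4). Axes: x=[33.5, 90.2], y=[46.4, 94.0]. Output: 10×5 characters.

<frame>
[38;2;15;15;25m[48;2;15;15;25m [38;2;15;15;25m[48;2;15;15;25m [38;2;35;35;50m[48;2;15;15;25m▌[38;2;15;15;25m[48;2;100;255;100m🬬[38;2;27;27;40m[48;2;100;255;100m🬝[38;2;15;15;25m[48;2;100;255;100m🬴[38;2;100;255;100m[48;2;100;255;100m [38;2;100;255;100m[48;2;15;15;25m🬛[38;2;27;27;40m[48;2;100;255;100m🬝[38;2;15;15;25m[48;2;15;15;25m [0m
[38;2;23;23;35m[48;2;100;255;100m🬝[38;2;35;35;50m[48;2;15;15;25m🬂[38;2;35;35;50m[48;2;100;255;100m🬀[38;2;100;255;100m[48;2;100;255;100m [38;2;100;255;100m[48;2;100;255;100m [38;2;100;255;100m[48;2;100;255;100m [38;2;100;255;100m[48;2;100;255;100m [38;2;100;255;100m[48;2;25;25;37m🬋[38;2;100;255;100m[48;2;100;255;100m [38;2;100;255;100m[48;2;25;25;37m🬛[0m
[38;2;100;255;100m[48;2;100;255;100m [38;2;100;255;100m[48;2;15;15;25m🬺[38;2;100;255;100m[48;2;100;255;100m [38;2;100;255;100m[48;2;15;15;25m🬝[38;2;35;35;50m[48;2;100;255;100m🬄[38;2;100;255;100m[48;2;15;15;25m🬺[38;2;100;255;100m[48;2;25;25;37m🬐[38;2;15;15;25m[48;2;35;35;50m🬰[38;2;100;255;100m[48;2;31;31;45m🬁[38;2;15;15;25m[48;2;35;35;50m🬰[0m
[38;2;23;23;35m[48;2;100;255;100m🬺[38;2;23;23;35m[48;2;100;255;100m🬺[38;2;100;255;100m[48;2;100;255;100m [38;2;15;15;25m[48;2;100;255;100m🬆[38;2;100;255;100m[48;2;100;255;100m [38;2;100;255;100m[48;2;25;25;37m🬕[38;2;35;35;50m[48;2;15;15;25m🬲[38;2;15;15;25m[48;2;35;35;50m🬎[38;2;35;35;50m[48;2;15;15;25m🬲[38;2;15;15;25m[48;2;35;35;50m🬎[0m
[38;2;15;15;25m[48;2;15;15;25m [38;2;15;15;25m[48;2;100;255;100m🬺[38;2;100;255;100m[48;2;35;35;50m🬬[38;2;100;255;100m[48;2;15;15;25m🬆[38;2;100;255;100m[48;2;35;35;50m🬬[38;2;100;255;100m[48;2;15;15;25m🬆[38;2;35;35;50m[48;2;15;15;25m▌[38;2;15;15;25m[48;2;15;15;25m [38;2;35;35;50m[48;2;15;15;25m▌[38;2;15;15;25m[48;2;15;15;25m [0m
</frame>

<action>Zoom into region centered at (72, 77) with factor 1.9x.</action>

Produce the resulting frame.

<frame>
[38;2;15;15;25m[48;2;15;15;25m [38;2;15;15;25m[48;2;15;15;25m [38;2;35;35;50m[48;2;15;15;25m▌[38;2;15;15;25m[48;2;15;15;25m [38;2;100;255;100m[48;2;28;28;41m🬊[38;2;100;255;100m[48;2;15;15;25m🬝[38;2;100;255;100m[48;2;23;23;35m🬀[38;2;15;15;25m[48;2;15;15;25m [38;2;35;35;50m[48;2;15;15;25m▌[38;2;15;15;25m[48;2;15;15;25m [0m
[38;2;35;35;50m[48;2;15;15;25m🬂[38;2;28;28;41m[48;2;100;255;100m🬆[38;2;27;27;40m[48;2;100;255;100m🬬[38;2;23;23;35m[48;2;100;255;100m🬝[38;2;100;255;100m[48;2;28;28;41m🬱[38;2;35;35;50m[48;2;15;15;25m🬂[38;2;35;35;50m[48;2;15;15;25m🬕[38;2;35;35;50m[48;2;15;15;25m🬂[38;2;35;35;50m[48;2;100;255;100m🬆[38;2;23;23;35m[48;2;100;255;100m🬬[0m
[38;2;23;23;35m[48;2;100;255;100m🬺[38;2;100;255;100m[48;2;15;15;25m🬬[38;2;100;255;100m[48;2;28;28;41m🬆[38;2;100;255;100m[48;2;21;21;33m🬊[38;2;100;255;100m[48;2;15;15;25m🬝[38;2;100;255;100m[48;2;23;23;35m🬀[38;2;35;35;50m[48;2;15;15;25m🬛[38;2;23;23;35m[48;2;100;255;100m🬺[38;2;100;255;100m[48;2;35;35;50m🬬[38;2;100;255;100m[48;2;21;21;33m🬆[0m
[38;2;15;15;25m[48;2;35;35;50m🬎[38;2;15;15;25m[48;2;35;35;50m🬎[38;2;27;27;40m[48;2;100;255;100m🬬[38;2;15;15;25m[48;2;35;35;50m🬎[38;2;35;35;50m[48;2;15;15;25m🬲[38;2;15;15;25m[48;2;35;35;50m🬎[38;2;35;35;50m[48;2;15;15;25m🬲[38;2;15;15;25m[48;2;35;35;50m🬎[38;2;35;35;50m[48;2;15;15;25m🬲[38;2;15;15;25m[48;2;35;35;50m🬎[0m
[38;2;15;15;25m[48;2;15;15;25m [38;2;15;15;25m[48;2;100;255;100m🬐[38;2;100;255;100m[48;2;100;255;100m [38;2;15;15;25m[48;2;100;255;100m🬸[38;2;35;35;50m[48;2;15;15;25m▌[38;2;15;15;25m[48;2;15;15;25m [38;2;35;35;50m[48;2;15;15;25m▌[38;2;15;15;25m[48;2;15;15;25m [38;2;35;35;50m[48;2;15;15;25m▌[38;2;15;15;25m[48;2;15;15;25m [0m
</frame>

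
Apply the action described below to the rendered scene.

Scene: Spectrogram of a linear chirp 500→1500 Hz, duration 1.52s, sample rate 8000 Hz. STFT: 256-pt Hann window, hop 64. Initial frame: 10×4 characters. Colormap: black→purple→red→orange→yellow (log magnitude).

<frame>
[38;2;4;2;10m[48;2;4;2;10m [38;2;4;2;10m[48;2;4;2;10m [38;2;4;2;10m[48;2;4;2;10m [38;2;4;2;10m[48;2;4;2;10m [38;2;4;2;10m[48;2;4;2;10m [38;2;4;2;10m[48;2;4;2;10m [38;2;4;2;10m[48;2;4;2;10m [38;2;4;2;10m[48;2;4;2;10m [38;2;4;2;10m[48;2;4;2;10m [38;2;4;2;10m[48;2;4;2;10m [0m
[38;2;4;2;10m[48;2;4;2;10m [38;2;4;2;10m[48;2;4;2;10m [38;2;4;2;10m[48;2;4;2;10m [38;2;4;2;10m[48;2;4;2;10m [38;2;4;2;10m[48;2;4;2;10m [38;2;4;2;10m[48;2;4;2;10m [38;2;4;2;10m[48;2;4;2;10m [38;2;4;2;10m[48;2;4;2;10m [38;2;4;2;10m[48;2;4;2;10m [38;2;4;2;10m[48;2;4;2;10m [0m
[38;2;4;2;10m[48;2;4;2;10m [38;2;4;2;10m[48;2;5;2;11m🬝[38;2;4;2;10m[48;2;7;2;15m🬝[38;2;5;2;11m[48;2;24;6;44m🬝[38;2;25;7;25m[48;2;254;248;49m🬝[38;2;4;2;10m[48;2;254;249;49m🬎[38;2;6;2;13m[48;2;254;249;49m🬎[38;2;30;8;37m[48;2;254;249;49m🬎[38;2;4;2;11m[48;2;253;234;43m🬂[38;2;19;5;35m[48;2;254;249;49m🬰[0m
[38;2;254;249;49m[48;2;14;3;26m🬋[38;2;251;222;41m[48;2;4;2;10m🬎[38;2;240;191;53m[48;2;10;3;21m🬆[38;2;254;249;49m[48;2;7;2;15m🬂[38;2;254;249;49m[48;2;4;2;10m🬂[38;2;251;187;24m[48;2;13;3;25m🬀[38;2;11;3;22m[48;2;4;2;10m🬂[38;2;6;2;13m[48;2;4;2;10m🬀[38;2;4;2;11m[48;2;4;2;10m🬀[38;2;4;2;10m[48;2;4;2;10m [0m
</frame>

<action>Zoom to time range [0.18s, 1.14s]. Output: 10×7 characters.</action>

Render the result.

<frame>
[38;2;4;2;10m[48;2;4;2;10m [38;2;4;2;10m[48;2;4;2;10m [38;2;4;2;10m[48;2;4;2;10m [38;2;4;2;10m[48;2;4;2;10m [38;2;4;2;10m[48;2;4;2;10m [38;2;4;2;10m[48;2;4;2;10m [38;2;4;2;10m[48;2;4;2;10m [38;2;4;2;10m[48;2;4;2;10m [38;2;4;2;10m[48;2;4;2;10m [38;2;4;2;10m[48;2;4;2;10m [0m
[38;2;4;2;10m[48;2;4;2;10m [38;2;4;2;10m[48;2;4;2;10m [38;2;4;2;10m[48;2;4;2;10m [38;2;4;2;10m[48;2;4;2;10m [38;2;4;2;10m[48;2;4;2;10m [38;2;4;2;10m[48;2;4;2;10m [38;2;4;2;10m[48;2;4;2;10m [38;2;4;2;10m[48;2;4;2;10m [38;2;4;2;10m[48;2;4;2;10m [38;2;4;2;10m[48;2;4;2;10m [0m
[38;2;4;2;10m[48;2;4;2;10m [38;2;4;2;10m[48;2;4;2;10m [38;2;4;2;10m[48;2;4;2;10m [38;2;4;2;10m[48;2;4;2;10m [38;2;4;2;10m[48;2;4;2;10m [38;2;4;2;10m[48;2;4;2;10m [38;2;4;2;10m[48;2;4;2;10m [38;2;4;2;10m[48;2;4;2;10m [38;2;4;2;10m[48;2;4;2;10m [38;2;4;2;10m[48;2;4;2;10m [0m
[38;2;4;2;10m[48;2;4;2;10m [38;2;4;2;10m[48;2;4;2;10m [38;2;4;2;10m[48;2;4;2;10m [38;2;4;2;10m[48;2;4;2;10m [38;2;4;2;10m[48;2;4;2;10m [38;2;4;2;10m[48;2;4;2;10m [38;2;4;2;10m[48;2;4;2;10m [38;2;4;2;10m[48;2;4;2;10m [38;2;4;2;10m[48;2;4;2;10m [38;2;4;2;10m[48;2;4;2;10m [0m
[38;2;4;2;10m[48;2;4;2;10m [38;2;4;2;10m[48;2;4;2;10m [38;2;4;2;10m[48;2;4;2;11m🬝[38;2;4;2;10m[48;2;5;2;11m🬝[38;2;4;2;10m[48;2;5;2;12m🬎[38;2;4;2;10m[48;2;8;2;17m🬎[38;2;6;2;13m[48;2;25;6;45m🬝[38;2;15;4;26m[48;2;215;82;58m🬝[38;2;6;2;13m[48;2;254;240;45m🬎[38;2;11;3;22m[48;2;254;249;49m🬎[0m
[38;2;11;3;23m[48;2;254;249;49m🬎[38;2;24;6;38m[48;2;252;220;37m🬆[38;2;8;2;17m[48;2;253;233;42m🬂[38;2;43;11;50m[48;2;254;249;49m🬰[38;2;251;213;37m[48;2;28;7;44m🬍[38;2;253;238;44m[48;2;6;2;14m🬎[38;2;254;249;49m[48;2;51;13;41m🬂[38;2;254;249;49m[48;2;8;2;18m🬂[38;2;253;237;44m[48;2;6;2;13m🬂[38;2;202;56;76m[48;2;12;3;23m🬀[0m
[38;2;63;15;89m[48;2;8;2;17m🬀[38;2;11;3;22m[48;2;4;2;10m🬂[38;2;6;2;14m[48;2;4;2;10m🬂[38;2;5;2;11m[48;2;4;2;10m🬂[38;2;4;2;11m[48;2;4;2;10m🬂[38;2;4;2;10m[48;2;4;2;10m [38;2;4;2;10m[48;2;4;2;10m [38;2;4;2;10m[48;2;4;2;10m [38;2;4;2;10m[48;2;4;2;10m [38;2;4;2;10m[48;2;4;2;10m [0m
</frame>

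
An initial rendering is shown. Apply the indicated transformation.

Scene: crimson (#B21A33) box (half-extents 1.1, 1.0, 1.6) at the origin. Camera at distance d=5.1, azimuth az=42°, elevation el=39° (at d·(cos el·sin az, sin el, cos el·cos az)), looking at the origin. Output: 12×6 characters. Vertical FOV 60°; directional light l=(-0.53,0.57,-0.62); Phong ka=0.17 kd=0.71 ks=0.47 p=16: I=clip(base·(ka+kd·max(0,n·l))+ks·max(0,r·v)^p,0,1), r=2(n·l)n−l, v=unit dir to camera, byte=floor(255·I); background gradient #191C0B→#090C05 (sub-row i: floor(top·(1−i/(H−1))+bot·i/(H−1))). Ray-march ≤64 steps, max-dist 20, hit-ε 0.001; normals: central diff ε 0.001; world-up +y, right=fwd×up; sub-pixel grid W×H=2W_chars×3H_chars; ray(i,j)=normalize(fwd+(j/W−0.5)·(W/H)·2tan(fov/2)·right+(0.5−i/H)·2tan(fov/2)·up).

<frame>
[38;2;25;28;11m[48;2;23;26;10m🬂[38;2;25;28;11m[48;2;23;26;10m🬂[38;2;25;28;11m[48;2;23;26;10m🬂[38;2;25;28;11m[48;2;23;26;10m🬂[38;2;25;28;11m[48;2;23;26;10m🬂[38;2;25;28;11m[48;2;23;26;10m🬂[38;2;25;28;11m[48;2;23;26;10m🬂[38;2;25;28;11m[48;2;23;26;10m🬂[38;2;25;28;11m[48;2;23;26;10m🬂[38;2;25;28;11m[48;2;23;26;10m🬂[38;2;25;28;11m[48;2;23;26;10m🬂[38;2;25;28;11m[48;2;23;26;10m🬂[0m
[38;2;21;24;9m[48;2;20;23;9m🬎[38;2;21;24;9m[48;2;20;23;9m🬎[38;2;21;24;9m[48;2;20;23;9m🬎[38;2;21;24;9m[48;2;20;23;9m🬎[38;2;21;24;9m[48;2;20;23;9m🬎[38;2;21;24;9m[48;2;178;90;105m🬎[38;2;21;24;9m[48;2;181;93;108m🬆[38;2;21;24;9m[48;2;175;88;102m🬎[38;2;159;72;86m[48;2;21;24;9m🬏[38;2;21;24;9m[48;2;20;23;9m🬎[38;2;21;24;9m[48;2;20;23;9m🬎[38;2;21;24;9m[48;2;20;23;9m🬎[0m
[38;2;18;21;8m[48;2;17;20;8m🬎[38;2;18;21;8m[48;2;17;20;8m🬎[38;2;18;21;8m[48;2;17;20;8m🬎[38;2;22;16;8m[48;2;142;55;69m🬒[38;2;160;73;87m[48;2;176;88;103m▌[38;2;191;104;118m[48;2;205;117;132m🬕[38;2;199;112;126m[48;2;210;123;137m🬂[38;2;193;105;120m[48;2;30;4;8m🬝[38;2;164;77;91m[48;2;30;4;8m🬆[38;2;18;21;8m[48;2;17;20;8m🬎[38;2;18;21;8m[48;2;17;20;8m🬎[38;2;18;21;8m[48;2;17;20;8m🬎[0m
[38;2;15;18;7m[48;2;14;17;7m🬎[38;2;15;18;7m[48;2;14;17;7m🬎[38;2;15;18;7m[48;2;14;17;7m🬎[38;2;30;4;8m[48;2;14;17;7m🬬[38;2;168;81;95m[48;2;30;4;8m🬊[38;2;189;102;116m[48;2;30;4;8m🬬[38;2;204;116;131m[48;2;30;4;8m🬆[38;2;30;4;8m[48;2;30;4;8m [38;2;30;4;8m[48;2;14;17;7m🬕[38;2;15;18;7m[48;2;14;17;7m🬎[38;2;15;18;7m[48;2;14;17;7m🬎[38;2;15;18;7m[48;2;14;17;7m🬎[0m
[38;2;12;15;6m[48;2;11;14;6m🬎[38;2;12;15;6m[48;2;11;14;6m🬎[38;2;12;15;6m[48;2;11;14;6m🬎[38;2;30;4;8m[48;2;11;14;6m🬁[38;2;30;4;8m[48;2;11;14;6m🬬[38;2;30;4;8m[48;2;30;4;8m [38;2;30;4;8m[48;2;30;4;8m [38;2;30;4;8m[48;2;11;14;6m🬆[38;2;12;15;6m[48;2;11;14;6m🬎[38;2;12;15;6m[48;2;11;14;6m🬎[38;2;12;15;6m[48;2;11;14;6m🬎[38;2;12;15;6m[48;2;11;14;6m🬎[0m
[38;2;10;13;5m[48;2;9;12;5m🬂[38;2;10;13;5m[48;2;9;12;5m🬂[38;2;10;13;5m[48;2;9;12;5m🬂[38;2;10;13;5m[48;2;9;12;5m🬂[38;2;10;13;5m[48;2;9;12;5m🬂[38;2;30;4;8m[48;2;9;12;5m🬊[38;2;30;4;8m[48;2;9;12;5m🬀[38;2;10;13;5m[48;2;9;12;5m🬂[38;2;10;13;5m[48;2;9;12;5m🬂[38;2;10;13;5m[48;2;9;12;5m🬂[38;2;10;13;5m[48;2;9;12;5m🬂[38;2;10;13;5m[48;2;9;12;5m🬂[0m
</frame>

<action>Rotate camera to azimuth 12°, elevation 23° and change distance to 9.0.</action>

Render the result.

<frame>
[38;2;25;28;11m[48;2;23;26;10m🬂[38;2;25;28;11m[48;2;23;26;10m🬂[38;2;25;28;11m[48;2;23;26;10m🬂[38;2;25;28;11m[48;2;23;26;10m🬂[38;2;25;28;11m[48;2;23;26;10m🬂[38;2;25;28;11m[48;2;23;26;10m🬂[38;2;25;28;11m[48;2;23;26;10m🬂[38;2;25;28;11m[48;2;23;26;10m🬂[38;2;25;28;11m[48;2;23;26;10m🬂[38;2;25;28;11m[48;2;23;26;10m🬂[38;2;25;28;11m[48;2;23;26;10m🬂[38;2;25;28;11m[48;2;23;26;10m🬂[0m
[38;2;21;24;9m[48;2;20;23;9m🬎[38;2;21;24;9m[48;2;20;23;9m🬎[38;2;21;24;9m[48;2;20;23;9m🬎[38;2;21;24;9m[48;2;20;23;9m🬎[38;2;21;24;9m[48;2;20;23;9m🬎[38;2;21;24;9m[48;2;20;23;9m🬎[38;2;21;24;9m[48;2;20;23;9m🬎[38;2;21;24;9m[48;2;20;23;9m🬎[38;2;21;24;9m[48;2;20;23;9m🬎[38;2;21;24;9m[48;2;20;23;9m🬎[38;2;21;24;9m[48;2;20;23;9m🬎[38;2;21;24;9m[48;2;20;23;9m🬎[0m
[38;2;18;21;8m[48;2;17;20;8m🬎[38;2;18;21;8m[48;2;17;20;8m🬎[38;2;18;21;8m[48;2;17;20;8m🬎[38;2;18;21;8m[48;2;17;20;8m🬎[38;2;18;21;8m[48;2;17;20;8m🬎[38;2;18;21;8m[48;2;120;33;47m🬆[38;2;19;22;8m[48;2;110;22;37m🬂[38;2;104;17;31m[48;2;18;21;8m🬃[38;2;18;21;8m[48;2;17;20;8m🬎[38;2;18;21;8m[48;2;17;20;8m🬎[38;2;18;21;8m[48;2;17;20;8m🬎[38;2;18;21;8m[48;2;17;20;8m🬎[0m
[38;2;15;18;7m[48;2;14;17;7m🬎[38;2;15;18;7m[48;2;14;17;7m🬎[38;2;15;18;7m[48;2;14;17;7m🬎[38;2;15;18;7m[48;2;14;17;7m🬎[38;2;15;18;7m[48;2;14;17;7m🬎[38;2;30;4;8m[48;2;30;4;8m [38;2;30;4;8m[48;2;30;4;8m [38;2;15;18;7m[48;2;14;17;7m🬎[38;2;15;18;7m[48;2;14;17;7m🬎[38;2;15;18;7m[48;2;14;17;7m🬎[38;2;15;18;7m[48;2;14;17;7m🬎[38;2;15;18;7m[48;2;14;17;7m🬎[0m
[38;2;12;15;6m[48;2;11;14;6m🬎[38;2;12;15;6m[48;2;11;14;6m🬎[38;2;12;15;6m[48;2;11;14;6m🬎[38;2;12;15;6m[48;2;11;14;6m🬎[38;2;12;15;6m[48;2;11;14;6m🬎[38;2;12;15;6m[48;2;11;14;6m🬎[38;2;30;4;8m[48;2;11;14;6m🬂[38;2;12;15;6m[48;2;11;14;6m🬎[38;2;12;15;6m[48;2;11;14;6m🬎[38;2;12;15;6m[48;2;11;14;6m🬎[38;2;12;15;6m[48;2;11;14;6m🬎[38;2;12;15;6m[48;2;11;14;6m🬎[0m
[38;2;10;13;5m[48;2;9;12;5m🬂[38;2;10;13;5m[48;2;9;12;5m🬂[38;2;10;13;5m[48;2;9;12;5m🬂[38;2;10;13;5m[48;2;9;12;5m🬂[38;2;10;13;5m[48;2;9;12;5m🬂[38;2;10;13;5m[48;2;9;12;5m🬂[38;2;10;13;5m[48;2;9;12;5m🬂[38;2;10;13;5m[48;2;9;12;5m🬂[38;2;10;13;5m[48;2;9;12;5m🬂[38;2;10;13;5m[48;2;9;12;5m🬂[38;2;10;13;5m[48;2;9;12;5m🬂[38;2;10;13;5m[48;2;9;12;5m🬂[0m
</frame>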